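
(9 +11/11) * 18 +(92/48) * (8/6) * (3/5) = 2723/15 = 181.53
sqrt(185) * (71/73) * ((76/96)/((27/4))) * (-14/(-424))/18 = 9443 * sqrt(185)/45128016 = 0.00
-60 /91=-0.66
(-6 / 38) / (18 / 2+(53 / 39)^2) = -4563 / 313462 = -0.01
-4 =-4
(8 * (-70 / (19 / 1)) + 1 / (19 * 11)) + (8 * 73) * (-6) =-738495 / 209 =-3533.47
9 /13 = 0.69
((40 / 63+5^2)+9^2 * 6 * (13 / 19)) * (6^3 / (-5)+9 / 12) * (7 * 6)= -121327477 / 190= -638565.67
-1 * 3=-3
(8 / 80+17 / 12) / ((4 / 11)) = 1001 / 240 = 4.17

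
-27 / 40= -0.68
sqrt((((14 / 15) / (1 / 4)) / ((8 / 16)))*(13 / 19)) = 4*sqrt(25935) / 285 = 2.26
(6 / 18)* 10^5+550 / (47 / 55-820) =4505209250 / 135159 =33332.66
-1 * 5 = -5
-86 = -86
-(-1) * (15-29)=-14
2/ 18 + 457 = 4114/ 9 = 457.11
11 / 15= 0.73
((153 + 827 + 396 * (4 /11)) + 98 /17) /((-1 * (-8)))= 9603 /68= 141.22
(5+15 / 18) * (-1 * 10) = -175 / 3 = -58.33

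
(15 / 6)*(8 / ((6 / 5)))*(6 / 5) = 20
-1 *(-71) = 71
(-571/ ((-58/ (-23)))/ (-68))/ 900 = 0.00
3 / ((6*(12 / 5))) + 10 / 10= 29 / 24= 1.21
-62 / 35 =-1.77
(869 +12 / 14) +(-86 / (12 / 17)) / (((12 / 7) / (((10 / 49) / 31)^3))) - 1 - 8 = 3879259819319 / 4506276033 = 860.86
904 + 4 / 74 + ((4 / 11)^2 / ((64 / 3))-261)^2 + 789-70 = 604476592085 / 8667472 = 69740.82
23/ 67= 0.34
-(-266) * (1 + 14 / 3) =4522 / 3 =1507.33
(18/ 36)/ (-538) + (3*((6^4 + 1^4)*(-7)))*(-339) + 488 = 9935602155/ 1076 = 9233831.00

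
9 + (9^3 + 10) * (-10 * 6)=-44331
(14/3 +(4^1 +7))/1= 47/3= 15.67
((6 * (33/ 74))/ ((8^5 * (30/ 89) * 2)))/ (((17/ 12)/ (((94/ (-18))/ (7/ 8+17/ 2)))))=-46013/ 966144000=-0.00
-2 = -2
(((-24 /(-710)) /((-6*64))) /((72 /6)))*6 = -1 /22720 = -0.00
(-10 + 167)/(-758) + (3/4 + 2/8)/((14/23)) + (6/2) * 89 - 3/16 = 11386601/42448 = 268.25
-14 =-14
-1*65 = -65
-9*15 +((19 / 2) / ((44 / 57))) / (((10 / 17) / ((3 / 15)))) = -575589 / 4400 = -130.82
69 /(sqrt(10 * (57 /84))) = 69 * sqrt(1330) /95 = 26.49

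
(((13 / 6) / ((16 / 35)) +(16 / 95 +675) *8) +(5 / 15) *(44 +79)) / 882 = 49677433 / 8043840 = 6.18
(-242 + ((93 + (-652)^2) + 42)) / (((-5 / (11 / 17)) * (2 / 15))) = -14024901 / 34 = -412497.09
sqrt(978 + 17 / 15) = sqrt(220305) / 15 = 31.29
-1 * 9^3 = -729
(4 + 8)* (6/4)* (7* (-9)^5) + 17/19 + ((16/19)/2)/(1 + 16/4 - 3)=-141363285/19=-7440172.89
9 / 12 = 3 / 4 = 0.75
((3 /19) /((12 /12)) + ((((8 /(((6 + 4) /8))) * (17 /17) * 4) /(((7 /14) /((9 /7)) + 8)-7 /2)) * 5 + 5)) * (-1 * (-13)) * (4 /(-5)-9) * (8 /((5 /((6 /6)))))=-1335152 /209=-6388.29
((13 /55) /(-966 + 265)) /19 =-13 /732545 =-0.00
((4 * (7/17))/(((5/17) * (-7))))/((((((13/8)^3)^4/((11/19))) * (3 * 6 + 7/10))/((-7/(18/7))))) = 13469017440256/67727533451052267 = 0.00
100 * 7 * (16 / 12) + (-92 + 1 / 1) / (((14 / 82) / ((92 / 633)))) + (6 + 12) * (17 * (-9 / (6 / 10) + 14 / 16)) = -2925627 / 844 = -3466.38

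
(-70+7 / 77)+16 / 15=-11359 / 165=-68.84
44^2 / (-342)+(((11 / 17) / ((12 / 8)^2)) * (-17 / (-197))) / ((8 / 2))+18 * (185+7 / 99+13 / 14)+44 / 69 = 3342.97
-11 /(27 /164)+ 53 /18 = -3449 /54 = -63.87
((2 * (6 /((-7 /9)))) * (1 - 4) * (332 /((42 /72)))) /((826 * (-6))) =-107568 /20237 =-5.32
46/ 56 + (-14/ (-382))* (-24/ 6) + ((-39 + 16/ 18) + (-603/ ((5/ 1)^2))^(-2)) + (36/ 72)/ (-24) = -291340178743/ 7778323728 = -37.46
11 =11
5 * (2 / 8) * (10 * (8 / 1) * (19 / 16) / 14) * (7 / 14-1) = -475 / 112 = -4.24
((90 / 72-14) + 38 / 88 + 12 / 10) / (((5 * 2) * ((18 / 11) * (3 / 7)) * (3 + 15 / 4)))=-8561 / 36450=-0.23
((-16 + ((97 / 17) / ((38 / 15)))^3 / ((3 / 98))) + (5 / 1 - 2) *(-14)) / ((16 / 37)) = 1572244743697 / 2156689088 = 729.01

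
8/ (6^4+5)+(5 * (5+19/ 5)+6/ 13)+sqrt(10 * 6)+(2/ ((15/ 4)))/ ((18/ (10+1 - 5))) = 2 * sqrt(15)+33978994/ 761085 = 52.39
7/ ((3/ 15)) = 35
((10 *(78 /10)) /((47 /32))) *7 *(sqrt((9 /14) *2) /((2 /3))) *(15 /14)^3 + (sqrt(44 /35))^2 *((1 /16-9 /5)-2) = -3289 /700 + 4738500 *sqrt(7) /16121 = 772.98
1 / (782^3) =1 / 478211768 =0.00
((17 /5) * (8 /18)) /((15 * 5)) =68 /3375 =0.02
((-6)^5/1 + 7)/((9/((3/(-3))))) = 7769/9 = 863.22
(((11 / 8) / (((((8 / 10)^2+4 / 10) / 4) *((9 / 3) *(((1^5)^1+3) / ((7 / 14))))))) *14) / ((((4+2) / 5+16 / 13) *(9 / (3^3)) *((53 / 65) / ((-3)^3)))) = -126.07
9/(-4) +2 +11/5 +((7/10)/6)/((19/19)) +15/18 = 29/10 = 2.90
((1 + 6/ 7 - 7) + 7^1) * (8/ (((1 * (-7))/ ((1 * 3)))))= -312/ 49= -6.37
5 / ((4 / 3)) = 15 / 4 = 3.75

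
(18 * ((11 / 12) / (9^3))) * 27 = 11 / 18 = 0.61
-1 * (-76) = 76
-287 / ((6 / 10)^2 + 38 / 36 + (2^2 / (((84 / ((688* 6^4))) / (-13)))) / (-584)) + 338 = 73504675316 / 217664707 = 337.70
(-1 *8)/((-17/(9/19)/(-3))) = -216/323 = -0.67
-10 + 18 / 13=-112 / 13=-8.62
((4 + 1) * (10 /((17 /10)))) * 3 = 1500 /17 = 88.24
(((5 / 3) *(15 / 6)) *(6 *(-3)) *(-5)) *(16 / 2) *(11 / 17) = 33000 / 17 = 1941.18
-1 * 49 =-49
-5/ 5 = -1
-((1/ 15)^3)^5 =-1/ 437893890380859375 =-0.00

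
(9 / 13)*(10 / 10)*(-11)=-99 / 13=-7.62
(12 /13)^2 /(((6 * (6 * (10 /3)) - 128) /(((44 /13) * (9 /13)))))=-7128 /28561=-0.25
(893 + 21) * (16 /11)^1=14624 /11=1329.45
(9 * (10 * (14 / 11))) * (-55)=-6300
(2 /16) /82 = 1 /656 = 0.00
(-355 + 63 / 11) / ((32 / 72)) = -17289 / 22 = -785.86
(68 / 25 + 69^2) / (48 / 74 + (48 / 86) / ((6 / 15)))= 189476963 / 81300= 2330.59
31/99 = 0.31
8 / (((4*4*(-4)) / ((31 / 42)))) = -0.09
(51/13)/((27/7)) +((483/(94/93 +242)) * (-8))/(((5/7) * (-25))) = 78810536/41315625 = 1.91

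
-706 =-706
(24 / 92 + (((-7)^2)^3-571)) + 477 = 2703771 / 23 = 117555.26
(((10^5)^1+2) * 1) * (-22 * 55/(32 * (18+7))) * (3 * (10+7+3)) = -9075181.50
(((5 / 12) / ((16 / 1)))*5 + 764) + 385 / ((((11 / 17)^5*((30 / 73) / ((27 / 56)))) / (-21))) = -232929179315 / 2811072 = -82861.34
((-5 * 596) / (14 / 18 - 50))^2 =719312400 / 196249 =3665.30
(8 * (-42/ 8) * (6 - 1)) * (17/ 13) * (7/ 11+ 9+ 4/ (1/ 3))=-849660/ 143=-5941.68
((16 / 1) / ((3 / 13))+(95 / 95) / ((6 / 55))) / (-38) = -157 / 76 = -2.07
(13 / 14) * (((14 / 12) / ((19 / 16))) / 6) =26 / 171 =0.15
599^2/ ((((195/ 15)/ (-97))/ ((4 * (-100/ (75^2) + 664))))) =-1599856343696/ 225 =-7110472638.65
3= 3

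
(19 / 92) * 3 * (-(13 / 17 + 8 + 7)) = -3819 / 391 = -9.77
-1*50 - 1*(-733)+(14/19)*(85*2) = 15357/19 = 808.26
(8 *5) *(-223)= -8920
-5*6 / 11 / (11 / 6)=-180 / 121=-1.49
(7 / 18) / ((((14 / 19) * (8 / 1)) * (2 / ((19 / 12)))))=361 / 6912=0.05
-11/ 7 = -1.57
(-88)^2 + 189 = 7933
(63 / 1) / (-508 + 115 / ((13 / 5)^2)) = -3549 / 27659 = -0.13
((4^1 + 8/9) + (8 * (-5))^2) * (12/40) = 481.47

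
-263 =-263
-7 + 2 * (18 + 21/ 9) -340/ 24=19.50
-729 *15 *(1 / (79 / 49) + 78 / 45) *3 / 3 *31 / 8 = -63028611 / 632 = -99728.81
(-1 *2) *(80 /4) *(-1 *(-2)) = -80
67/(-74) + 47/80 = -941/2960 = -0.32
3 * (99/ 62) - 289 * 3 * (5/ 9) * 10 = -895009/ 186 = -4811.88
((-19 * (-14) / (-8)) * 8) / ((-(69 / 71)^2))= 1340906 / 4761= 281.64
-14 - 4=-18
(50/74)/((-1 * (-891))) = 25/32967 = 0.00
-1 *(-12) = 12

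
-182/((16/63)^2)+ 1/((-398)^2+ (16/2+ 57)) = -57235674823/20284032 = -2821.71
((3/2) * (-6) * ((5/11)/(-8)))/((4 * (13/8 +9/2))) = 45/2156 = 0.02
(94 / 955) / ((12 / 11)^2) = 0.08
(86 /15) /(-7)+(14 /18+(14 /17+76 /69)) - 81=-9744358 /123165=-79.12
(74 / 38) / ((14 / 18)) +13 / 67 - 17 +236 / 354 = -364519 / 26733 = -13.64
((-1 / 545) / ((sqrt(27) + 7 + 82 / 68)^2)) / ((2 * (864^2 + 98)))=-1167271 / 16383226720182795 + 609212 * sqrt(3) / 16383226720182795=-0.00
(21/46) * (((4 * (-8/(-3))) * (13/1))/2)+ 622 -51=13861/23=602.65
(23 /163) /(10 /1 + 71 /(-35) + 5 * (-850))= -805 /24200773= -0.00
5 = 5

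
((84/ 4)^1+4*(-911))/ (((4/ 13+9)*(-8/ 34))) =800683/ 484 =1654.30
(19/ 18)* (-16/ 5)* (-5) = 152/ 9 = 16.89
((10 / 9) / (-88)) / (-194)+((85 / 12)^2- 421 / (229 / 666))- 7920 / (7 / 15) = -496581349249 / 27366416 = -18145.65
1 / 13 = 0.08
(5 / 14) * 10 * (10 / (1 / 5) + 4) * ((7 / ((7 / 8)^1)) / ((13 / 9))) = 97200 / 91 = 1068.13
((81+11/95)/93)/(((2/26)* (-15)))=-100178/132525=-0.76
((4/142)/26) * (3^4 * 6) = 486/923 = 0.53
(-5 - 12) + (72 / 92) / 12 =-779 / 46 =-16.93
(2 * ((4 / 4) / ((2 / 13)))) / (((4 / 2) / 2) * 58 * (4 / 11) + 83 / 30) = 4290 / 7873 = 0.54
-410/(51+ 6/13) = -5330/669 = -7.97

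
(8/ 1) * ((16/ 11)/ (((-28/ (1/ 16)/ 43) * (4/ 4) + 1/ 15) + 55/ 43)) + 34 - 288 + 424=2715170/ 16093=168.72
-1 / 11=-0.09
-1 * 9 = -9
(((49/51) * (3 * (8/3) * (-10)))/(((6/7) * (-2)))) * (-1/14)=-490/153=-3.20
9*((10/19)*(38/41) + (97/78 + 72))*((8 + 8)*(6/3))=21234.64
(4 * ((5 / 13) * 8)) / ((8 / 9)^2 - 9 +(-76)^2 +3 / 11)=8910 / 4175717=0.00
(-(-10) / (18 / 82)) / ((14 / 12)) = 820 / 21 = 39.05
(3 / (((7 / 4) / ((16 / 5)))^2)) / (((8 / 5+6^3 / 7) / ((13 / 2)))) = 4992 / 2485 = 2.01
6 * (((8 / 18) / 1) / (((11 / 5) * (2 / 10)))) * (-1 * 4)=-800 / 33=-24.24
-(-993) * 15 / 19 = 14895 / 19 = 783.95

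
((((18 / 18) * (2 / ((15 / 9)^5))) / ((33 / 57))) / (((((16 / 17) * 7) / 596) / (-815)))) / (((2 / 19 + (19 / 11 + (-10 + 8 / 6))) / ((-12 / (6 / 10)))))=-217313907102 / 3749375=-57960.04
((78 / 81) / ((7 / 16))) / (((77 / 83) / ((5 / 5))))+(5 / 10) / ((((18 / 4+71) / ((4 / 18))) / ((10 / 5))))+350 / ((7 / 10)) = 1103971696 / 2197503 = 502.38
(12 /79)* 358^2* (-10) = -15379680 /79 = -194679.49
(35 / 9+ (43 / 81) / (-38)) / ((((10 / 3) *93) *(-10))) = -11927 / 9541800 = -0.00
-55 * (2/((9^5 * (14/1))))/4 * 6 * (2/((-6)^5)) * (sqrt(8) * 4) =55 * sqrt(2)/133923132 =0.00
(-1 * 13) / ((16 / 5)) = -65 / 16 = -4.06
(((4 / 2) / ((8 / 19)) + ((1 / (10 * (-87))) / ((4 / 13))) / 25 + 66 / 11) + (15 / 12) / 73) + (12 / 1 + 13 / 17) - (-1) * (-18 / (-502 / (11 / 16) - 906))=22873951891133 / 971595033000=23.54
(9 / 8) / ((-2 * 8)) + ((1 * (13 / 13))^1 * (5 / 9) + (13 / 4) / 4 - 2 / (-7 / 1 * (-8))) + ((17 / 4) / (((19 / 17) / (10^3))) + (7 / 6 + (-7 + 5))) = 582689683 / 153216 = 3803.06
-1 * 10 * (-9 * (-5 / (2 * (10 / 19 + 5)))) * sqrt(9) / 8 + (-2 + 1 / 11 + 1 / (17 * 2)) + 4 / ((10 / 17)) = -10.35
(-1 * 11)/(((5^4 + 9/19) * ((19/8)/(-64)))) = 1408/2971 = 0.47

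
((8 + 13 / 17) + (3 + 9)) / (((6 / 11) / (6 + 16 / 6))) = 329.93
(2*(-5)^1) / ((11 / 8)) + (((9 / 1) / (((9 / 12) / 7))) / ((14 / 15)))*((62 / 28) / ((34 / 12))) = 82550 / 1309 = 63.06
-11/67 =-0.16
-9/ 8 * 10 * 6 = -135/ 2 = -67.50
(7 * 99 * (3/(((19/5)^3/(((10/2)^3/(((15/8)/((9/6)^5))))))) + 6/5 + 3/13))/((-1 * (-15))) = 11991423213/8916700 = 1344.83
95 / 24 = 3.96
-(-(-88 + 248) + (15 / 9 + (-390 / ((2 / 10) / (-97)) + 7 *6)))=-567101 / 3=-189033.67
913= 913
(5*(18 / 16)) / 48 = 15 / 128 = 0.12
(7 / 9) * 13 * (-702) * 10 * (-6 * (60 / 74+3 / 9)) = 18028920 / 37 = 487268.11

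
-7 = -7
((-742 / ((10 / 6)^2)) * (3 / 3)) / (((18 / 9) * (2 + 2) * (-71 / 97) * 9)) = 35987 / 7100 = 5.07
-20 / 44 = -5 / 11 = -0.45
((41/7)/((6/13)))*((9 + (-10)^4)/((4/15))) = 26673985/56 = 476321.16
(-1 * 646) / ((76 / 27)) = -459 / 2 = -229.50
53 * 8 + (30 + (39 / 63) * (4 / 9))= 85858 / 189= 454.28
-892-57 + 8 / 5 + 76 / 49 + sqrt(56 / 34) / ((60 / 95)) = -231733 / 245 + 19*sqrt(119) / 102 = -943.82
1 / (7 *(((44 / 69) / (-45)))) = -10.08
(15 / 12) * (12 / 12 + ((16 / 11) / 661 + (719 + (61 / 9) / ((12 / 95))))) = 3037650665 / 3141072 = 967.07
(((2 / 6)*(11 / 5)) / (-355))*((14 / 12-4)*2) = 187 / 15975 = 0.01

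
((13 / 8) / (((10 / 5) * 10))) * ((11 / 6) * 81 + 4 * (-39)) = -0.61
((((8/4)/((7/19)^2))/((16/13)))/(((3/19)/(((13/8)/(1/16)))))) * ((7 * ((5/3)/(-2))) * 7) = -5795855/72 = -80497.99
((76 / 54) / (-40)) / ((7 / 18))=-19 / 210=-0.09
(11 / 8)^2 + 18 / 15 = 989 / 320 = 3.09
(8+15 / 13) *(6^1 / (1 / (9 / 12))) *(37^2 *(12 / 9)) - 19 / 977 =954984035 / 12701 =75189.67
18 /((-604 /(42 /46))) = -189 /6946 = -0.03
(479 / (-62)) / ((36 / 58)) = -13891 / 1116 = -12.45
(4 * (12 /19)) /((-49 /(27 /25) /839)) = -46.72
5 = 5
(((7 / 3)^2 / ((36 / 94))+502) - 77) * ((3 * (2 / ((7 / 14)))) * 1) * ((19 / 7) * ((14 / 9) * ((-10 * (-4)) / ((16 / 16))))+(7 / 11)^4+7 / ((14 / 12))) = 3282507468158 / 3557763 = 922632.41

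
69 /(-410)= -69 /410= -0.17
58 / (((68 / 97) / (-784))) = -1102696 / 17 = -64864.47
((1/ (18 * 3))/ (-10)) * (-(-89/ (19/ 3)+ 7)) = -0.01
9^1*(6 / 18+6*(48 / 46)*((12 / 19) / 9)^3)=476343 / 157757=3.02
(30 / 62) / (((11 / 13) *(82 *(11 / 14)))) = 1365 / 153791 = 0.01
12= 12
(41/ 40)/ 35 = 41/ 1400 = 0.03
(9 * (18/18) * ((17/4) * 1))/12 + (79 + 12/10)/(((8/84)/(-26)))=-1751313/80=-21891.41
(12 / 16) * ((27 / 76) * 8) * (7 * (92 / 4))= 13041 / 38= 343.18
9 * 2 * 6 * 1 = 108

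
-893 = -893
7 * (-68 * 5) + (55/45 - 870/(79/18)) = -1832251/711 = -2577.01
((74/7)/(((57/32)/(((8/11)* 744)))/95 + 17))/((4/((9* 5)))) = 264268800/37775437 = 7.00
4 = 4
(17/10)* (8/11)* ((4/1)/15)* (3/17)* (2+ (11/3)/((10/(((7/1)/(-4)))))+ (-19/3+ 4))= -78/1375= -0.06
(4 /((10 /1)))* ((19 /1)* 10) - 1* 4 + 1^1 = 73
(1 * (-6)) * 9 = -54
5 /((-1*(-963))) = 5 /963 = 0.01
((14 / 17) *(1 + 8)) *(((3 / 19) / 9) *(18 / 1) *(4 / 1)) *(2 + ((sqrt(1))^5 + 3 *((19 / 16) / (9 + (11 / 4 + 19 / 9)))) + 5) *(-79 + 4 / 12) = -980158032 / 161177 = -6081.25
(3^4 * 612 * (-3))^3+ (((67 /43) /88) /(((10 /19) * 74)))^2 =-25789254152795022788752197071 /7840896025600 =-3289069778325696.00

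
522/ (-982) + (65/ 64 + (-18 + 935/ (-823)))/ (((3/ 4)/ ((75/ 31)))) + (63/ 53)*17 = -411921527751/ 10622796784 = -38.78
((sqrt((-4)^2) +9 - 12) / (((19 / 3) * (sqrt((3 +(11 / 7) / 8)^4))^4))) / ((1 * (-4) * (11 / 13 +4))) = -44904466087936 / 60075736466656684377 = -0.00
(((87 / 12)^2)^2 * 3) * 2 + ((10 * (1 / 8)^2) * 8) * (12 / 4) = 2122323 / 128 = 16580.65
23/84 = 0.27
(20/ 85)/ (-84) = -1/ 357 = -0.00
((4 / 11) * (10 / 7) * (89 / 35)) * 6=4272 / 539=7.93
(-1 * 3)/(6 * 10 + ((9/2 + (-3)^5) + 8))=6/341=0.02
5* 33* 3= 495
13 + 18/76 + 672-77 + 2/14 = 161829/266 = 608.38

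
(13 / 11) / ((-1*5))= -0.24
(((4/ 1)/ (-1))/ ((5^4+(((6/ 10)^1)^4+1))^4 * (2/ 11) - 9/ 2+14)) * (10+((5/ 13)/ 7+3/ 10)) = -1405883789062500/ 948496833004049364262591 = -0.00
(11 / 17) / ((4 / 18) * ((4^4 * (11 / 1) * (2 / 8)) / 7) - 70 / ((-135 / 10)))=2079 / 88468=0.02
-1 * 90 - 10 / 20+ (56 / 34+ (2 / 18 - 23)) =-34193 / 306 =-111.74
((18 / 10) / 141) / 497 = 3 / 116795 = 0.00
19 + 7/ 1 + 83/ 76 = 2059/ 76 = 27.09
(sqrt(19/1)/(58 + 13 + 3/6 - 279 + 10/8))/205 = -0.00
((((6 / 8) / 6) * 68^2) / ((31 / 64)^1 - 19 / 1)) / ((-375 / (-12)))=-147968 / 148125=-1.00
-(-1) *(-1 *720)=-720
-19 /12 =-1.58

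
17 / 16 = 1.06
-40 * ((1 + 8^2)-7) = -2320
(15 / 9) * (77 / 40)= 3.21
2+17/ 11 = 39/ 11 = 3.55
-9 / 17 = -0.53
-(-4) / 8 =1 / 2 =0.50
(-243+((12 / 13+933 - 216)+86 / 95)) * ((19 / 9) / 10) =100.45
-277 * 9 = -2493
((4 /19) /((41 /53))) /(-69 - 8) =-212 /59983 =-0.00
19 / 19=1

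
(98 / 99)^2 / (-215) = -9604 / 2107215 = -0.00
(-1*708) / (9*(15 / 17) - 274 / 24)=144432 / 709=203.71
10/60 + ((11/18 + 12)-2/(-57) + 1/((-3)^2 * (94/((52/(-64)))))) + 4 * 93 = 10996385/28576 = 384.81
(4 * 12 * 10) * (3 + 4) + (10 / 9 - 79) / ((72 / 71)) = 2127509 / 648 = 3283.19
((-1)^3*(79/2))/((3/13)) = -1027/6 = -171.17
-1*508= -508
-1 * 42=-42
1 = 1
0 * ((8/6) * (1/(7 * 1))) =0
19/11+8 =107/11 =9.73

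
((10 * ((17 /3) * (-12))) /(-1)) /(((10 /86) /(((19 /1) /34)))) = 3268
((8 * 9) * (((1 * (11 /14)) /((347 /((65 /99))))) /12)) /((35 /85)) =1105 /51009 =0.02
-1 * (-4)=4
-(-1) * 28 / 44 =7 / 11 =0.64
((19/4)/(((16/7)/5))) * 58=19285/32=602.66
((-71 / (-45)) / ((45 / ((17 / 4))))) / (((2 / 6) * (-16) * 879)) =-1207 / 37972800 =-0.00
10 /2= 5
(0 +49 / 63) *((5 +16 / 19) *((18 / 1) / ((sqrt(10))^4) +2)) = 28231 / 2850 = 9.91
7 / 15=0.47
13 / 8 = 1.62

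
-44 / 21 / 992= -11 / 5208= -0.00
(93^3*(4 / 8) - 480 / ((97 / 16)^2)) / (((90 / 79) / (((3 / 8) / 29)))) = 199289330329 / 43657760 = 4564.81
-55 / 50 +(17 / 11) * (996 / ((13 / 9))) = 1522307 / 1430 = 1064.55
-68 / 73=-0.93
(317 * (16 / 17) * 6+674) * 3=125670 / 17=7392.35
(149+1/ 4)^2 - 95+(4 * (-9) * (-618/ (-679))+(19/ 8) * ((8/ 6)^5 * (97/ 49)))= 409649963771/ 18479664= 22167.61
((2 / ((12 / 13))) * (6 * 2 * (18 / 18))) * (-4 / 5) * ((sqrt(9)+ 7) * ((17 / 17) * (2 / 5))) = -416 / 5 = -83.20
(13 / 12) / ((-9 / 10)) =-65 / 54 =-1.20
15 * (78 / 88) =585 / 44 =13.30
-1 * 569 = -569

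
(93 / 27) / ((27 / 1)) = 31 / 243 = 0.13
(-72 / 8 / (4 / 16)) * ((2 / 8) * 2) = -18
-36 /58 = -18 /29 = -0.62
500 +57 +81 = 638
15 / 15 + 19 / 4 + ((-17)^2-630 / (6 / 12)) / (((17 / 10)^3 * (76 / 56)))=-52229019 / 373388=-139.88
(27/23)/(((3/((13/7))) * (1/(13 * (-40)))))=-60840/161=-377.89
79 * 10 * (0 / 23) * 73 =0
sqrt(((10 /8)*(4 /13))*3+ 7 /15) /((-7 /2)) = -4*sqrt(15405) /1365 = -0.36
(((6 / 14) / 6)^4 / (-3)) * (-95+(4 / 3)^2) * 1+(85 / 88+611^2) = 4259436392011 / 11409552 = 373321.97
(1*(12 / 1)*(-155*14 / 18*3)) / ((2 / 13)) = -28210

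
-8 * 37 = -296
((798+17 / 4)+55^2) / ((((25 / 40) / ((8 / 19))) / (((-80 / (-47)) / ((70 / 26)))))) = 7278336 / 4465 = 1630.09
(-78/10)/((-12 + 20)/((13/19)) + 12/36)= -1521/2345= -0.65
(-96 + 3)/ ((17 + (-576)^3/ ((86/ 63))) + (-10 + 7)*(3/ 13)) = 51987/ 78256659556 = 0.00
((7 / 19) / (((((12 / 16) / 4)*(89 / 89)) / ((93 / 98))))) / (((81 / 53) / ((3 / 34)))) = 6572 / 61047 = 0.11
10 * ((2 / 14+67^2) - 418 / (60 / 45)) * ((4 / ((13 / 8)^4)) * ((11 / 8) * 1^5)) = 6584821760 / 199927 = 32936.13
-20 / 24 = -5 / 6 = -0.83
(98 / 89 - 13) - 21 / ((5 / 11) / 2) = -46413 / 445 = -104.30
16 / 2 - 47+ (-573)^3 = -188132556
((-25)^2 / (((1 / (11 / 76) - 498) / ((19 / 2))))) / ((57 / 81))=-17.18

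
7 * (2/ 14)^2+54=379/ 7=54.14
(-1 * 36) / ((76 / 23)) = -207 / 19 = -10.89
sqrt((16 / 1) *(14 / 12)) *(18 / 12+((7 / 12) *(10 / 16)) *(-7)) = -101 *sqrt(42) / 144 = -4.55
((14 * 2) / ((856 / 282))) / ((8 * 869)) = 987 / 743864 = 0.00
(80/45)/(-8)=-2/9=-0.22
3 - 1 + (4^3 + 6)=72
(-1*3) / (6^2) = -1 / 12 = -0.08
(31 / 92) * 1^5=31 / 92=0.34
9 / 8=1.12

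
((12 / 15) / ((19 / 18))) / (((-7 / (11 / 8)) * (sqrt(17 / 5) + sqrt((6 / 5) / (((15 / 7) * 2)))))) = -0.06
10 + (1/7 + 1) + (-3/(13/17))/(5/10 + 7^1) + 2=12.62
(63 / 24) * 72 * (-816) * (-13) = 2004912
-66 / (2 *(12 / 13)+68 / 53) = -2067 / 98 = -21.09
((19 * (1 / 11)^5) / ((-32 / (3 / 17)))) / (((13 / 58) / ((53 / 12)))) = -29203 / 2277905344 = -0.00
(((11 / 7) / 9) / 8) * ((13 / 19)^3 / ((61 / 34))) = 410839 / 105436548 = 0.00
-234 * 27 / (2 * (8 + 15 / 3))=-243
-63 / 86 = -0.73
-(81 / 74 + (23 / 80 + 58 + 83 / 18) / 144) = -5874659 / 3836160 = -1.53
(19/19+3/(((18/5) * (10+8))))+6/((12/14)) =869/108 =8.05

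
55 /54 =1.02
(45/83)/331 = 0.00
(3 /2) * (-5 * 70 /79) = -525 /79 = -6.65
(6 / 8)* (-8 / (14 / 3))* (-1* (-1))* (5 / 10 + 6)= -117 / 14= -8.36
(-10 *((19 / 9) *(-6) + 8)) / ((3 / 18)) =280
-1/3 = -0.33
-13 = -13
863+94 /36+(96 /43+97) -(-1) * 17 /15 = 3738331 /3870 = 965.98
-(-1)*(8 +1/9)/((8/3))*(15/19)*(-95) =-1825/8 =-228.12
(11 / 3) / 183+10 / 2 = 2756 / 549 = 5.02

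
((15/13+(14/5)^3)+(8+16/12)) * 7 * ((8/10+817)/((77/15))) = 646638549/17875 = 36175.58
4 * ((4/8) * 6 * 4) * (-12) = -576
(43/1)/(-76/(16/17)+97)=172/65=2.65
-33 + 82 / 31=-941 / 31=-30.35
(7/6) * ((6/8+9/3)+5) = 10.21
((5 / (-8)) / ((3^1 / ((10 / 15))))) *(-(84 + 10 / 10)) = 425 / 36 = 11.81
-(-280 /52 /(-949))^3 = -343000 /1877710756753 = -0.00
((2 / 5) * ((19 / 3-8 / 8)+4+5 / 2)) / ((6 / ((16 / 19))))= 568 / 855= 0.66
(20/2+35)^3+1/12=91125.08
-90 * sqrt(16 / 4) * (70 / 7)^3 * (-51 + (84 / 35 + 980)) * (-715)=119871180000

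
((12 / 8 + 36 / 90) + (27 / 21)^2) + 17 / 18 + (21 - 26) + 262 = 576602 / 2205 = 261.50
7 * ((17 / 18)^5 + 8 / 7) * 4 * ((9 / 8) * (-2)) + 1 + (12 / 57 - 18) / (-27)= -469437941 / 3989088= -117.68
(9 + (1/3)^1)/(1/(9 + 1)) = 280/3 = 93.33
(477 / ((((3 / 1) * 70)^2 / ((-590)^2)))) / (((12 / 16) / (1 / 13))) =737972 / 1911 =386.17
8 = 8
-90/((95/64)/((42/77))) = -6912/209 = -33.07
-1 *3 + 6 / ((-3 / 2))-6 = -13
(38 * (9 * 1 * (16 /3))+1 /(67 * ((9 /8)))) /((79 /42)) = 15398320 /15879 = 969.73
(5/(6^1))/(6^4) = 5/7776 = 0.00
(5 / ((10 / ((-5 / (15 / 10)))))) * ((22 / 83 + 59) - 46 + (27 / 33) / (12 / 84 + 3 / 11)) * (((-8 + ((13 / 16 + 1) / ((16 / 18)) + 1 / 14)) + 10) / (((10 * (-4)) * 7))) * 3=149017863 / 133267456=1.12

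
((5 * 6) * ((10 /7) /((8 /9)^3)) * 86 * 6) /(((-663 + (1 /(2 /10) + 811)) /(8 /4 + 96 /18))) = 2873475 /1904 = 1509.18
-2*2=-4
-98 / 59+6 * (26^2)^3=109356184606 / 59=1853494654.34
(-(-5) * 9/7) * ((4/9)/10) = 0.29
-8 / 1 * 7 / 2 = -28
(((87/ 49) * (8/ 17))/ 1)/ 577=696/ 480641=0.00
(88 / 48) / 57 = 11 / 342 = 0.03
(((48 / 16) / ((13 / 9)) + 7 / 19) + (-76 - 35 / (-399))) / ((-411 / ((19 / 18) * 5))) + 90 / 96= 4341475 / 2308176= 1.88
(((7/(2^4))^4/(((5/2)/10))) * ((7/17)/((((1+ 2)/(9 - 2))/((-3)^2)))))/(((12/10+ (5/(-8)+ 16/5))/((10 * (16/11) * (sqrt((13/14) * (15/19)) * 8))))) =1260525 * sqrt(51870)/8584048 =33.44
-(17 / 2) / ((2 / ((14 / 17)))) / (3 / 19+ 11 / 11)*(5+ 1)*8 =-1596 / 11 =-145.09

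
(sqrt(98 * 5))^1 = 7 * sqrt(10) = 22.14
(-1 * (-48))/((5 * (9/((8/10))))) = 64/75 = 0.85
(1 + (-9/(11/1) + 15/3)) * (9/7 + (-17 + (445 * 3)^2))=711101505/77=9235084.48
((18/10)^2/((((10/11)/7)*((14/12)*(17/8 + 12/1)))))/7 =0.22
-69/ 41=-1.68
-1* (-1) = 1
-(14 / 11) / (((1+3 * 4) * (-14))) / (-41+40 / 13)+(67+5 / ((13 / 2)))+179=17396971 / 70499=246.77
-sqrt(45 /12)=-1.94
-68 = -68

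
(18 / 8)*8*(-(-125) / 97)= 2250 / 97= 23.20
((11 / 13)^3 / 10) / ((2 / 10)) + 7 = 32089 / 4394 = 7.30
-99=-99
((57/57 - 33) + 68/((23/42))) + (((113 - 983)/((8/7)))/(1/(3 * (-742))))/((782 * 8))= 4542365/12512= 363.04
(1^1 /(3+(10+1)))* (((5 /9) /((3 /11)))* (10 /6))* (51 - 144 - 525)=-28325 /189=-149.87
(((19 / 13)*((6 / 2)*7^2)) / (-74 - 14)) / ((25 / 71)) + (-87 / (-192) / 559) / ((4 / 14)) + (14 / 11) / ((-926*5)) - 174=-1648347249777 / 9110358400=-180.93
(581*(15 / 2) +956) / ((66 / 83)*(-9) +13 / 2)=-882041 / 109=-8092.12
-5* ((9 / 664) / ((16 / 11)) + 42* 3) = -6693615 / 10624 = -630.05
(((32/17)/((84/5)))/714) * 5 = 100/127449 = 0.00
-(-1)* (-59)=-59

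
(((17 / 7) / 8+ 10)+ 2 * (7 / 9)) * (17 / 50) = 101609 / 25200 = 4.03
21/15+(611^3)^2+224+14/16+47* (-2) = 2081168542518211731/40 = 52029213562955293.28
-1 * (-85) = 85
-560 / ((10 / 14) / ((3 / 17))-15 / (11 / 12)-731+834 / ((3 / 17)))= -1617 / 11500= -0.14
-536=-536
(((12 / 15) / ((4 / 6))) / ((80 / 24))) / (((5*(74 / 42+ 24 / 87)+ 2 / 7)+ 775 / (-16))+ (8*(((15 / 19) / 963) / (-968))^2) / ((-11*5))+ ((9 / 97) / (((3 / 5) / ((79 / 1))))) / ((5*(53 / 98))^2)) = -47715853441271679384336 / 4810317187756879842588005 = -0.01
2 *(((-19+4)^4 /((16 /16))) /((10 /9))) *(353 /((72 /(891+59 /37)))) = 59019526125 /148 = 398780581.93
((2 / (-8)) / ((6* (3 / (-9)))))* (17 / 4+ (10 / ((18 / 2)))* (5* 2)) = 553 / 288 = 1.92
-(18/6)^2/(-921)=3/307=0.01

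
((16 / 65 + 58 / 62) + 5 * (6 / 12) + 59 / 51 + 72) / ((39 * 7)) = 15792617 / 56109690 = 0.28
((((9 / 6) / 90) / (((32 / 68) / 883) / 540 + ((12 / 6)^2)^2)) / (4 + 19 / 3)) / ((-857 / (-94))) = 19048959 / 1722804170108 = 0.00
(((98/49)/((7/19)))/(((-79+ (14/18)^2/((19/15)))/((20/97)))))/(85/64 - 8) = 12476160/5839540553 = 0.00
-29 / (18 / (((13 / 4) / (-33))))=377 / 2376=0.16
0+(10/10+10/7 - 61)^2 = 168100/49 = 3430.61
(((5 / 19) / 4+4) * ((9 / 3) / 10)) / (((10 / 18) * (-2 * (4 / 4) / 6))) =-25029 / 3800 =-6.59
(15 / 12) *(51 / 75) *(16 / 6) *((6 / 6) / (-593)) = -34 / 8895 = -0.00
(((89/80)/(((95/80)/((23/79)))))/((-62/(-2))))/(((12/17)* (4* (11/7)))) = 243593/122841840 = 0.00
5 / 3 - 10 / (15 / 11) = -17 / 3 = -5.67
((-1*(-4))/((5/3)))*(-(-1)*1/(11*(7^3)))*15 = 36/3773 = 0.01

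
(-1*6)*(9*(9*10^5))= -48600000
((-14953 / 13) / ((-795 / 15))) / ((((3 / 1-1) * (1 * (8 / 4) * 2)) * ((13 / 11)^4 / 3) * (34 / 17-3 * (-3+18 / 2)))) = -656780619 / 2518851712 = -0.26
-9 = -9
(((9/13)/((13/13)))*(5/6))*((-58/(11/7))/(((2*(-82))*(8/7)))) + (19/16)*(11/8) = 1310627/750464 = 1.75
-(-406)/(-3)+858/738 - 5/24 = -132229/984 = -134.38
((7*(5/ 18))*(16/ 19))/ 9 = 280/ 1539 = 0.18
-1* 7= -7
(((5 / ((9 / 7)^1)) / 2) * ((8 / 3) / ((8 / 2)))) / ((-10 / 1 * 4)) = -7 / 216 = -0.03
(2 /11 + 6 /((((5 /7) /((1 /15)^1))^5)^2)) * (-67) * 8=-2012269595616104386208 /20648288726806640625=-97.45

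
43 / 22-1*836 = -18349 / 22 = -834.05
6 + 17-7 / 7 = 22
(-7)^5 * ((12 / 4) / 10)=-50421 / 10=-5042.10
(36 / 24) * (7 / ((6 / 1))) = 7 / 4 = 1.75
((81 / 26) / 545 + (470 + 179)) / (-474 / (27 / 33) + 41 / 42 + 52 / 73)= -4699366021 / 4182651005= -1.12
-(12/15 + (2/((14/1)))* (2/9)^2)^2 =-5234944/8037225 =-0.65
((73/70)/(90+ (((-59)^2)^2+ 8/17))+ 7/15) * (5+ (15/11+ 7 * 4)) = 16517190987/1029983375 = 16.04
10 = 10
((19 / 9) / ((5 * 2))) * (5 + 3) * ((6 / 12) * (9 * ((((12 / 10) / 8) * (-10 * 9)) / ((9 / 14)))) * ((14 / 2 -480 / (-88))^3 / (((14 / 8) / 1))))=-1172536968 / 6655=-176188.88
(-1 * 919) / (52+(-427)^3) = 919 / 77854431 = 0.00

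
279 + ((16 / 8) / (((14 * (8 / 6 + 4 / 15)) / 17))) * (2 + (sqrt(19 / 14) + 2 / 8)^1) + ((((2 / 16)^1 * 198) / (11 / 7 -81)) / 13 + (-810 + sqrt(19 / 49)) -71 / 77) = -2353256209 / 4452448 + sqrt(19) / 7 + 85 * sqrt(266) / 784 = -526.14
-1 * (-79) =79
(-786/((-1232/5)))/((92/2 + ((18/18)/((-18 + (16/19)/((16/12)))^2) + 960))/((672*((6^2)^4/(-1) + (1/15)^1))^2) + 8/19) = 8408564134661703652738560/1109880917520100530716467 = 7.58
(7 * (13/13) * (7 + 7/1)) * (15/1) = 1470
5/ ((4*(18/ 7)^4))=12005/ 419904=0.03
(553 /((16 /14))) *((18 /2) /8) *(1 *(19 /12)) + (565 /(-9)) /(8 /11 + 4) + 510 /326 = 4150761817 /4882176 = 850.19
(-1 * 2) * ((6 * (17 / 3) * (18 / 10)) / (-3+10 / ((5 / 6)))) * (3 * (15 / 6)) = -102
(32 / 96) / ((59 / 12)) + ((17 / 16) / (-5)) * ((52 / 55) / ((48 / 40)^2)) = -6703 / 93456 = -0.07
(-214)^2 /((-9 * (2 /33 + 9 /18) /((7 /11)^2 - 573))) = 6345860128 /1221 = 5197264.64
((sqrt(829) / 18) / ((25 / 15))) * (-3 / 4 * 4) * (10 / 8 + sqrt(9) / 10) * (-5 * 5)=31 * sqrt(829) / 8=111.57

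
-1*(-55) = 55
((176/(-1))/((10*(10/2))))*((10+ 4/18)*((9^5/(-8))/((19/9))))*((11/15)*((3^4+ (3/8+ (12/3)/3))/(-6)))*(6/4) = -7248927411/3800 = -1907612.48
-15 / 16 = -0.94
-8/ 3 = -2.67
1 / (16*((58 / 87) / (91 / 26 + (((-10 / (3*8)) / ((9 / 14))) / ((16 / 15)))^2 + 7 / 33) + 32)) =3723755 / 1916294656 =0.00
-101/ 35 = -2.89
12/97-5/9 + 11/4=8095/3492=2.32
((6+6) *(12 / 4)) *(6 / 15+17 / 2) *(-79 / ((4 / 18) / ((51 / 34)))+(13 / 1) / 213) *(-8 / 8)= 121291959 / 710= 170833.75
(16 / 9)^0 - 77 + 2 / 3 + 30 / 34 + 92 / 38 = -69797 / 969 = -72.03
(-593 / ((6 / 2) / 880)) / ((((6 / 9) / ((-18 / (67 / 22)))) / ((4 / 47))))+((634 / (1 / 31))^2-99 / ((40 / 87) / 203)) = 48666819084149 / 125960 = 386367252.18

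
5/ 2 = 2.50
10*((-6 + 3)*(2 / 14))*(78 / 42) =-390 / 49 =-7.96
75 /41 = 1.83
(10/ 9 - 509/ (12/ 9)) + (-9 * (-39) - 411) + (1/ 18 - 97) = -6451/ 12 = -537.58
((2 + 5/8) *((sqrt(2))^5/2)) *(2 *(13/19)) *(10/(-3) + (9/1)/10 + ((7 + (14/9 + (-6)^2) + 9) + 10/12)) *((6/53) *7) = 1489306 *sqrt(2)/5035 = 418.31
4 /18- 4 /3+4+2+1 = 53 /9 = 5.89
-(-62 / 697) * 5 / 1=310 / 697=0.44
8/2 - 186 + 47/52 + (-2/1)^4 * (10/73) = -178.90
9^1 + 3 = 12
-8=-8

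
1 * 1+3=4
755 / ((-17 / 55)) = -41525 / 17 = -2442.65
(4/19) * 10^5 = 21052.63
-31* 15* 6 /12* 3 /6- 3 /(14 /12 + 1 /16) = -28011 /236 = -118.69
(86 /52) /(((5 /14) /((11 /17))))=3311 /1105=3.00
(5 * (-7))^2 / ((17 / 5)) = 6125 / 17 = 360.29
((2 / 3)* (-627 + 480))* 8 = -784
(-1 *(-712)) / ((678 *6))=0.18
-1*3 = -3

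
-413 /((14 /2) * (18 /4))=-118 /9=-13.11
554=554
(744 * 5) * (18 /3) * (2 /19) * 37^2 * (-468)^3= -6264193914501120 /19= -329694416552690.53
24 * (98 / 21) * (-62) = -6944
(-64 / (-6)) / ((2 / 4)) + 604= 1876 / 3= 625.33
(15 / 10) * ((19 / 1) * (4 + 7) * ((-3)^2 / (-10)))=-5643 / 20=-282.15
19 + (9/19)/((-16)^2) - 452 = -2106103/4864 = -433.00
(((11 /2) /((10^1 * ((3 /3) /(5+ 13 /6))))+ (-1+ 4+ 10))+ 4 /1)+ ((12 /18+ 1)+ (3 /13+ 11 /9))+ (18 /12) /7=795269 /32760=24.28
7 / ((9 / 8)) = 56 / 9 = 6.22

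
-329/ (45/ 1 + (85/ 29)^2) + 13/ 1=309221/ 45070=6.86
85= 85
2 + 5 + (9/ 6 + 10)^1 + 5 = 47/ 2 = 23.50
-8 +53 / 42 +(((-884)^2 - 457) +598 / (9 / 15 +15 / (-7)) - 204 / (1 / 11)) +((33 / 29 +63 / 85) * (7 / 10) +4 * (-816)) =775097.98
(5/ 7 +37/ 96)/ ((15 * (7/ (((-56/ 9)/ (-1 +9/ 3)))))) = -739/ 22680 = -0.03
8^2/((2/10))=320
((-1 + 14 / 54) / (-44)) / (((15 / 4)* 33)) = 4 / 29403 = 0.00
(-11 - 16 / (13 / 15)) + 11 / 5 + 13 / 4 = -6243 / 260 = -24.01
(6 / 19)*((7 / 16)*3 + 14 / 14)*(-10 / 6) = -185 / 152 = -1.22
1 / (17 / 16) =0.94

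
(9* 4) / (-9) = -4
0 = 0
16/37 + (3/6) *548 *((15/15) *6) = 60844/37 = 1644.43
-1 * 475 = -475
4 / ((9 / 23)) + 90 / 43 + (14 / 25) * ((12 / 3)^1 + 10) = 195002 / 9675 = 20.16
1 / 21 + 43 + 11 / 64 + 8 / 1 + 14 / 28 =69511 / 1344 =51.72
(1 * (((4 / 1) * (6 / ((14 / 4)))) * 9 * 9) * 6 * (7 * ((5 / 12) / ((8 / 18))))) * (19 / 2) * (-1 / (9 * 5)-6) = -1251207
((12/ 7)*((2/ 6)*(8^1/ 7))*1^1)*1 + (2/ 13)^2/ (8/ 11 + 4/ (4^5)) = 11687008/ 17050579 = 0.69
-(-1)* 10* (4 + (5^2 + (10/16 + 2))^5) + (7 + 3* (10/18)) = 7907746868579/49152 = 160883521.90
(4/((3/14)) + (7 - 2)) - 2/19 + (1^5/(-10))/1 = 13373/570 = 23.46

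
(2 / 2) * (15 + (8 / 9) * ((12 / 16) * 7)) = 59 / 3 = 19.67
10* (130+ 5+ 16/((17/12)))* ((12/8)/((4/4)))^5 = 3021705/272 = 11109.21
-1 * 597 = -597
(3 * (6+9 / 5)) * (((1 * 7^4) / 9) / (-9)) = -693.62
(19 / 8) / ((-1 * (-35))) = 19 / 280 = 0.07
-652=-652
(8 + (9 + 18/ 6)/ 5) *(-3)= -156/ 5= -31.20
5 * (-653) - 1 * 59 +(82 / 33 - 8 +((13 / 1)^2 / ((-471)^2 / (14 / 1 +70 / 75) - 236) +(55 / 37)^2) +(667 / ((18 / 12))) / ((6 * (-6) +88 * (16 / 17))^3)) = -41378451030865397871451 / 12436083353780162912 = -3327.29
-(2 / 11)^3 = -8 / 1331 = -0.01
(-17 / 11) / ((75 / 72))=-408 / 275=-1.48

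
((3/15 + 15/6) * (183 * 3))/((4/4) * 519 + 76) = 14823/5950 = 2.49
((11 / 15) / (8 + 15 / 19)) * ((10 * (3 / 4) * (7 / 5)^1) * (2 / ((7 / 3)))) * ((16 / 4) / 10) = 0.30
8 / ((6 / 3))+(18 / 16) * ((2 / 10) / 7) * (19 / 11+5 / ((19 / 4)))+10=117787 / 8360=14.09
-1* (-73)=73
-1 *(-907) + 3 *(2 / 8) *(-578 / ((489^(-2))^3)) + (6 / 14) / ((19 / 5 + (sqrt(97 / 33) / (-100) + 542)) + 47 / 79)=-51021326624534572526947742890464053 / 8608143340129522 + 1872300 *sqrt(3201) / 4304071670064761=-5927100027096770286.50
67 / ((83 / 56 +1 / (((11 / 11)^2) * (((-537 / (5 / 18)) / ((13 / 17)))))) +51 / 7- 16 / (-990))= 16954743960 / 2222747497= 7.63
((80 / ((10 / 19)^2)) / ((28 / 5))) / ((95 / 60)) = 228 / 7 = 32.57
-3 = -3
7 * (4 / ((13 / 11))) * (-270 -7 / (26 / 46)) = -1130668 / 169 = -6690.34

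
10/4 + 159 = 323/2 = 161.50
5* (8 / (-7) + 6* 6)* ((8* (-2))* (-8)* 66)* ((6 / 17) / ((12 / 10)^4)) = 268400000 / 1071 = 250606.91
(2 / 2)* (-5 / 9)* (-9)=5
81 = 81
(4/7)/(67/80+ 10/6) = 960/4207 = 0.23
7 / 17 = 0.41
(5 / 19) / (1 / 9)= 45 / 19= 2.37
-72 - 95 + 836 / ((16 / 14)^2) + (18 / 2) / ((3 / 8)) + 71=9089 / 16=568.06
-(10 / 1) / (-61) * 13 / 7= 130 / 427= 0.30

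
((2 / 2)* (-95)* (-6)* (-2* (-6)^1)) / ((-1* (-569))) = 6840 / 569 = 12.02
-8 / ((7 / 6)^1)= -48 / 7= -6.86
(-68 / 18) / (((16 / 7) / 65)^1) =-7735 / 72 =-107.43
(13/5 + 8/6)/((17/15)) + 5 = 144/17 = 8.47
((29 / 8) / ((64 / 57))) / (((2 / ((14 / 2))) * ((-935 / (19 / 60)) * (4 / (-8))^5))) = 73283 / 598400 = 0.12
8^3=512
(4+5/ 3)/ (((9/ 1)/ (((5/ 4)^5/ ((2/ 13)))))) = 690625/ 55296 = 12.49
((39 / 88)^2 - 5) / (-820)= 37199 / 6350080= 0.01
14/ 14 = 1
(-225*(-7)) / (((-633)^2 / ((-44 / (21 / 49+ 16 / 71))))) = -153076 / 578773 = -0.26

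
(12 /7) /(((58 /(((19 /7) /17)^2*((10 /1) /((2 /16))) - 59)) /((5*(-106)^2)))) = -271895132520 /2874683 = -94582.65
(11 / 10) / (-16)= -11 / 160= -0.07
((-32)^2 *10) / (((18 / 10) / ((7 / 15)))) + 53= 73111 / 27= 2707.81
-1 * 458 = -458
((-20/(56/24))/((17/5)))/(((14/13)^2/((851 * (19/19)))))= -10786425/5831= -1849.84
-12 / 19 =-0.63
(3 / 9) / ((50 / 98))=49 / 75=0.65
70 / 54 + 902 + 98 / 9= 24683 / 27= 914.19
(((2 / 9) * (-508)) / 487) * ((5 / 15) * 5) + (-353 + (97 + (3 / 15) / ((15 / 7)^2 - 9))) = -134872823 / 525960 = -256.43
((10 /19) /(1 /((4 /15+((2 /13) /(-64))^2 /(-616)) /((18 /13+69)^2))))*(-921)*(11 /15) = -130907860483 /6841400832000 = -0.02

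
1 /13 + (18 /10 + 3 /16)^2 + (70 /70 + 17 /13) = 6.33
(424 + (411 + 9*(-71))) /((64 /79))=3871 /16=241.94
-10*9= -90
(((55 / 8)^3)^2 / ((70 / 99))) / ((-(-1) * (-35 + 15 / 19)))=-416538280125 / 95420416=-4365.30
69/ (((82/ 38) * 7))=1311/ 287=4.57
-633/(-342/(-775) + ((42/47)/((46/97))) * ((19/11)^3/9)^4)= -3639922286422648171272525/3702241106072209691779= -983.17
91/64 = 1.42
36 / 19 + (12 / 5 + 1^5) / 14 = 2843 / 1330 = 2.14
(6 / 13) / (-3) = -2 / 13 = -0.15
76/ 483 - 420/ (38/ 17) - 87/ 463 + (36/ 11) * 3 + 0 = -8324452219/ 46738461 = -178.11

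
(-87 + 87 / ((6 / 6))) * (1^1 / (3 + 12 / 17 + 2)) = 0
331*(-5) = -1655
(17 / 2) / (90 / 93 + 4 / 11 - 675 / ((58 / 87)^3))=-23188 / 6211093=-0.00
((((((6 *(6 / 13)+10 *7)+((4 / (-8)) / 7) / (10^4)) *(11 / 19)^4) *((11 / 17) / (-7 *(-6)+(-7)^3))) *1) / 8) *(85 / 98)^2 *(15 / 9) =-362603069887729 / 131645393647272960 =-0.00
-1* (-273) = 273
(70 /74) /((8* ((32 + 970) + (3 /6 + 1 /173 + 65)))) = 6055 /54664836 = 0.00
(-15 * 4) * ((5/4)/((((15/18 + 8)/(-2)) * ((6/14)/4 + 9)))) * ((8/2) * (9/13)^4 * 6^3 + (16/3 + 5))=10019241680/25733461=389.35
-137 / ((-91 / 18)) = 27.10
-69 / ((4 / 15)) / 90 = -23 / 8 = -2.88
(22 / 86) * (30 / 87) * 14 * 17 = 20.99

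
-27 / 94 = -0.29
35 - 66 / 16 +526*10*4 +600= 173367 / 8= 21670.88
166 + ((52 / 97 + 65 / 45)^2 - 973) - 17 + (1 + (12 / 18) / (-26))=-819.10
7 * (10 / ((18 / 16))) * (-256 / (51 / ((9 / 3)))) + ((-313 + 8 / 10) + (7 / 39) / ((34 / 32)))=-12421549 / 9945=-1249.02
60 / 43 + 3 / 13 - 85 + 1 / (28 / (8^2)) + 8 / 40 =-1582577 / 19565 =-80.89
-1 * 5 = -5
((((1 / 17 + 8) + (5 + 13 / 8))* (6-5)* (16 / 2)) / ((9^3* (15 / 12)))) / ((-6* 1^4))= -3994 / 185895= -0.02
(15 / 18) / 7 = 5 / 42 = 0.12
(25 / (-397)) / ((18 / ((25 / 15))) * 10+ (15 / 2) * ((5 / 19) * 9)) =-0.00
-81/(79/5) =-405/79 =-5.13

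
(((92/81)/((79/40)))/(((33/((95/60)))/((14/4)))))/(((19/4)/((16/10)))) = 20608/633501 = 0.03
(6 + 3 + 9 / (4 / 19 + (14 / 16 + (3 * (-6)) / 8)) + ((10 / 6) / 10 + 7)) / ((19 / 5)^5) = 9334375 / 876539046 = 0.01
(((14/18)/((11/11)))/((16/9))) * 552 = 483/2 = 241.50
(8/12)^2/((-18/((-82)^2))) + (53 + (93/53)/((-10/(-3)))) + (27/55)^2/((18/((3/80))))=-233749225201/2077812000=-112.50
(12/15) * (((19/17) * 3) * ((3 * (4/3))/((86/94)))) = 42864/3655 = 11.73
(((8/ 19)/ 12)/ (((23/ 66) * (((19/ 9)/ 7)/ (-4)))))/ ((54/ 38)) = -1232/ 1311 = -0.94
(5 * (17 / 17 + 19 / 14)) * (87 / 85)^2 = 249777 / 20230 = 12.35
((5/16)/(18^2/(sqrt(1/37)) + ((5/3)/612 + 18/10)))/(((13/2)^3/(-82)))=2395658700/55317615094458431- 5597372808000* sqrt(37)/719128996227959603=-0.00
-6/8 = -3/4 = -0.75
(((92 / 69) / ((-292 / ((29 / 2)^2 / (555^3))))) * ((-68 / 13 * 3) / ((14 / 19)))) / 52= 271643 / 118107245529000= 0.00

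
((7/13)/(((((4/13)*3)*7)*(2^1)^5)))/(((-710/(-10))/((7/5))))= 7/136320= 0.00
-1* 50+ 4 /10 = -248 /5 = -49.60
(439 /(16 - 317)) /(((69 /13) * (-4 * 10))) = 5707 /830760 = 0.01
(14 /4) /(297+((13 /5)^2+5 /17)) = 2975 /258446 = 0.01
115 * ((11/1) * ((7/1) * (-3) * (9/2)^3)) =-19365885/8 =-2420735.62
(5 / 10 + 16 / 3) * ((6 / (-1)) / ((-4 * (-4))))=-35 / 16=-2.19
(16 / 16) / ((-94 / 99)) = -1.05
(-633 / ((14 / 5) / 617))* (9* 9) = -158177205 / 14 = -11298371.79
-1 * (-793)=793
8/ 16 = 1/ 2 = 0.50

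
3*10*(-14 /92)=-4.57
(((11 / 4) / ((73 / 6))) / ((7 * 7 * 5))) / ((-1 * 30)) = -11 / 357700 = -0.00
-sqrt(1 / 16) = -0.25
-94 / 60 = -47 / 30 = -1.57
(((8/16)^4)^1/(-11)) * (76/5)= -19/220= -0.09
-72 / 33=-24 / 11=-2.18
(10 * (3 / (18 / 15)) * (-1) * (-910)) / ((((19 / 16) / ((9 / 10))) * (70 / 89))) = 416520 / 19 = 21922.11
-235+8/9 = -2107/9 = -234.11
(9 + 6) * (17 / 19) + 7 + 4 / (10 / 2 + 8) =5120 / 247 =20.73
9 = 9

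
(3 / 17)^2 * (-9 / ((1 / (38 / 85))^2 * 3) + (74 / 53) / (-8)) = -10671381 / 442661300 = -0.02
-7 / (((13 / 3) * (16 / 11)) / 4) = -231 / 52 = -4.44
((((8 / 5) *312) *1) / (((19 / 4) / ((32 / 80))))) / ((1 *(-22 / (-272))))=2715648 / 5225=519.74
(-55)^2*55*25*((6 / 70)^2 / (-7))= -1497375 / 343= -4365.52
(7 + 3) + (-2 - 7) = 1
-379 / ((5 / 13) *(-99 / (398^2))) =780456508 / 495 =1576679.81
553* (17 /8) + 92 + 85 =10817 /8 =1352.12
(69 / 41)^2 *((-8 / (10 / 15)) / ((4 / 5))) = -71415 / 1681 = -42.48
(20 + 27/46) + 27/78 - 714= -207227/299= -693.07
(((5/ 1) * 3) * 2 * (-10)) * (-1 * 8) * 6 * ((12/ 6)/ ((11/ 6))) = 15709.09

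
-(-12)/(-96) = -1/8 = -0.12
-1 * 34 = -34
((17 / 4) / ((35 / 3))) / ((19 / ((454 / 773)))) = 11577 / 1028090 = 0.01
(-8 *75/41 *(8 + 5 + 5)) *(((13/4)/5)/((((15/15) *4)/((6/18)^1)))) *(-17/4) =60.64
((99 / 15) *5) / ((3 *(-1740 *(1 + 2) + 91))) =-11 / 5129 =-0.00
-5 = -5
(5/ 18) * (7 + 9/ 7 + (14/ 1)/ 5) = 3.08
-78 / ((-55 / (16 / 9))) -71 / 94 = 27389 / 15510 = 1.77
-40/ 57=-0.70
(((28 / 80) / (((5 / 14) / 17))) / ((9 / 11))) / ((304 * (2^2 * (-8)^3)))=-9163 / 280166400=-0.00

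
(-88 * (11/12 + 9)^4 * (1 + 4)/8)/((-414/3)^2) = -11029365655/394896384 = -27.93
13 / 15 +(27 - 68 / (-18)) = 1424 / 45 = 31.64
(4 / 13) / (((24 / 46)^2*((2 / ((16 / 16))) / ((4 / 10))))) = 529 / 2340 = 0.23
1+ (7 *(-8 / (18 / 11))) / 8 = -3.28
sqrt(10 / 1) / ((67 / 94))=94 * sqrt(10) / 67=4.44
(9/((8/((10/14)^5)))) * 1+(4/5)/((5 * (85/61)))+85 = 24378687889/285719000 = 85.32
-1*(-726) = 726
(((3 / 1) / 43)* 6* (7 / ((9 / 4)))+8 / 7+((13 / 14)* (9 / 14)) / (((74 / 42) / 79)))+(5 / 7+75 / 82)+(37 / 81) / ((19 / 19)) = 4630102361 / 147943908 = 31.30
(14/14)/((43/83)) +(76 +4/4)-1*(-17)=4125/43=95.93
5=5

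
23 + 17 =40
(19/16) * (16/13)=19/13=1.46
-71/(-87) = 71/87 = 0.82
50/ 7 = 7.14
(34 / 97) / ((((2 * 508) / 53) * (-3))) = -901 / 147828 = -0.01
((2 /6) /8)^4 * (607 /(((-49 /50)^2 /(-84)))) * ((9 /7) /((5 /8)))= -75875 /230496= -0.33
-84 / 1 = -84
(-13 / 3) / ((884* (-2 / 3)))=1 / 136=0.01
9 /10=0.90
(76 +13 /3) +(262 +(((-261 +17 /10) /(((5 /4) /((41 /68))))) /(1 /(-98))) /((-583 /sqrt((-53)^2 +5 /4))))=1027 /3 - 15628011 *sqrt(1249) /495550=-772.21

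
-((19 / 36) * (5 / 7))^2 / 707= -9025 / 44897328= -0.00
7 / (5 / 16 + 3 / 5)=560 / 73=7.67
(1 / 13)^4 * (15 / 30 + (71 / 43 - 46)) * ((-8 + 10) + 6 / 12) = -18855 / 4912492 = -0.00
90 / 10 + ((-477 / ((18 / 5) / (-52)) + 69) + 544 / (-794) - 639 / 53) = 146345589 / 21041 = 6955.26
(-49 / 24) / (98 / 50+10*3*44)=-1225 / 793176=-0.00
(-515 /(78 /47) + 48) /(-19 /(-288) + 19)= -982128 /71383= -13.76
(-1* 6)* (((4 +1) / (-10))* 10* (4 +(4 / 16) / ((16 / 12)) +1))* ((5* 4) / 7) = 6225 / 14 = 444.64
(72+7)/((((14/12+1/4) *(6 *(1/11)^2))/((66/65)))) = 1261788/1105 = 1141.89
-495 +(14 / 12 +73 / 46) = -33965 / 69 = -492.25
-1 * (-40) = 40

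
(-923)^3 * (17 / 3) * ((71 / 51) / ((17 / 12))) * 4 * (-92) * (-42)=-1150533576739456 / 17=-67678445690556.24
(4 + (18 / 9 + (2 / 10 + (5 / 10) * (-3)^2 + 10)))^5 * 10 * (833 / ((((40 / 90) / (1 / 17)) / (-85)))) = -2849306954699079 / 8000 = -356163369337.38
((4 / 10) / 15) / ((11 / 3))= 2 / 275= 0.01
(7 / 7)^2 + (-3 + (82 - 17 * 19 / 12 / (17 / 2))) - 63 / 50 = 5668 / 75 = 75.57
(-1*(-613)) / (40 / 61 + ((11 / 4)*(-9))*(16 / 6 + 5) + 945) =149572 / 184441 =0.81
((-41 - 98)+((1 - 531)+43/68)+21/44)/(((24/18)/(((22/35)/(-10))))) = 749373/23800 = 31.49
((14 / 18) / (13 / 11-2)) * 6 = -154 / 27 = -5.70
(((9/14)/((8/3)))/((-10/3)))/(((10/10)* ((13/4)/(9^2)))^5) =-9037745167392/12995255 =-695465.01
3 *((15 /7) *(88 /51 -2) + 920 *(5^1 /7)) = 234390 /119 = 1969.66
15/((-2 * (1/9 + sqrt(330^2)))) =-135/5942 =-0.02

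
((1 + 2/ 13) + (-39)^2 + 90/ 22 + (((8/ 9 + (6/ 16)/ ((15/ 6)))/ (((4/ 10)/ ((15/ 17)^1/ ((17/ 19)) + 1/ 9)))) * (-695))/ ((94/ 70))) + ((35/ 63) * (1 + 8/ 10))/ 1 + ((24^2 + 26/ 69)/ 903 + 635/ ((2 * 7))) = 25189876292333/ 256284392364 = 98.29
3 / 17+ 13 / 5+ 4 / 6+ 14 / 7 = 5.44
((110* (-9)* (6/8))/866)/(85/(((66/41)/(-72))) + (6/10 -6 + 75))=9075/39503456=0.00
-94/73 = -1.29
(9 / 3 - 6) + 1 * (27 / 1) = 24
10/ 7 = 1.43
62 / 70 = 31 / 35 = 0.89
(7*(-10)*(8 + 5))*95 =-86450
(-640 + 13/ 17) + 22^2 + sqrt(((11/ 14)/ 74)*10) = -2639/ 17 + sqrt(28490)/ 518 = -154.91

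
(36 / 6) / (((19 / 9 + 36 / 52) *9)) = 39 / 164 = 0.24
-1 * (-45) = 45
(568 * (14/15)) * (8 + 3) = 87472/15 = 5831.47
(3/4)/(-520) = -3/2080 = -0.00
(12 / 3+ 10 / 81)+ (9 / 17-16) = -15625 / 1377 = -11.35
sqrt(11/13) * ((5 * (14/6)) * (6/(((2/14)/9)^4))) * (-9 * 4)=-39697461720 * sqrt(143)/13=-36516353699.00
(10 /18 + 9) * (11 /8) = 473 /36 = 13.14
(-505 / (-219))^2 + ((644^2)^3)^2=5088976065685425978676226000000000.00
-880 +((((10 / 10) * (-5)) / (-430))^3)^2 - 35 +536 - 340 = -290883842062783 / 404567235136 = -719.00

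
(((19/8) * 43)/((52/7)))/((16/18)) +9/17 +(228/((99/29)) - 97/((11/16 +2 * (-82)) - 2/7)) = 83.38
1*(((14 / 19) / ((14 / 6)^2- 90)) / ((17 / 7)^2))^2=38118276 / 17461124179801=0.00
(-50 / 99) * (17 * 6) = -1700 / 33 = -51.52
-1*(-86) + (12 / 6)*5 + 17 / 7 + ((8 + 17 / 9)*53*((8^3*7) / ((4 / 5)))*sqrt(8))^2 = 25007818430929409 / 567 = 44105499878182.38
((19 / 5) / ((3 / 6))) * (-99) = -3762 / 5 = -752.40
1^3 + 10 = 11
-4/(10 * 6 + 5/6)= -24/365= -0.07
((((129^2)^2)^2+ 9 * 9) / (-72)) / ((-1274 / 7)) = 4260349001185569 / 728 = 5852127748881.28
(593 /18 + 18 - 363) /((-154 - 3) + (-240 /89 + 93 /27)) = 499913 /250316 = 2.00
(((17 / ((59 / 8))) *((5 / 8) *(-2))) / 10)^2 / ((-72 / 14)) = -0.02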